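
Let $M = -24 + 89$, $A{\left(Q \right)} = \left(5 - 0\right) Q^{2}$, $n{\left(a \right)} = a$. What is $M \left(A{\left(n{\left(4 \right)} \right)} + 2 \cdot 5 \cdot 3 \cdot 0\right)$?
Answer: $5200$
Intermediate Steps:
$A{\left(Q \right)} = 5 Q^{2}$ ($A{\left(Q \right)} = \left(5 + 0\right) Q^{2} = 5 Q^{2}$)
$M = 65$
$M \left(A{\left(n{\left(4 \right)} \right)} + 2 \cdot 5 \cdot 3 \cdot 0\right) = 65 \left(5 \cdot 4^{2} + 2 \cdot 5 \cdot 3 \cdot 0\right) = 65 \left(5 \cdot 16 + 2 \cdot 15 \cdot 0\right) = 65 \left(80 + 2 \cdot 0\right) = 65 \left(80 + 0\right) = 65 \cdot 80 = 5200$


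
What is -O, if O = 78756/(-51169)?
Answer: 78756/51169 ≈ 1.5391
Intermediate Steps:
O = -78756/51169 (O = 78756*(-1/51169) = -78756/51169 ≈ -1.5391)
-O = -1*(-78756/51169) = 78756/51169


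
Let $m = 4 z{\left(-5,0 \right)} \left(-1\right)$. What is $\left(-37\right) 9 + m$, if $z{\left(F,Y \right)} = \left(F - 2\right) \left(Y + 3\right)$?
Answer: $-249$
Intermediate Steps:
$z{\left(F,Y \right)} = \left(-2 + F\right) \left(3 + Y\right)$
$m = 84$ ($m = 4 \left(-6 - 0 + 3 \left(-5\right) - 0\right) \left(-1\right) = 4 \left(-6 + 0 - 15 + 0\right) \left(-1\right) = 4 \left(-21\right) \left(-1\right) = \left(-84\right) \left(-1\right) = 84$)
$\left(-37\right) 9 + m = \left(-37\right) 9 + 84 = -333 + 84 = -249$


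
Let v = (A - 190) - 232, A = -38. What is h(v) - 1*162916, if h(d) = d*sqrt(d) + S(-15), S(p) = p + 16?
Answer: -162915 - 920*I*sqrt(115) ≈ -1.6292e+5 - 9865.9*I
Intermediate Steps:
v = -460 (v = (-38 - 190) - 232 = -228 - 232 = -460)
S(p) = 16 + p
h(d) = 1 + d**(3/2) (h(d) = d*sqrt(d) + (16 - 15) = d**(3/2) + 1 = 1 + d**(3/2))
h(v) - 1*162916 = (1 + (-460)**(3/2)) - 1*162916 = (1 - 920*I*sqrt(115)) - 162916 = -162915 - 920*I*sqrt(115)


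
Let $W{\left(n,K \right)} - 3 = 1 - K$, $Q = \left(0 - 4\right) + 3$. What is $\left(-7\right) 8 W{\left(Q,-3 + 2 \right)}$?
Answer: $-280$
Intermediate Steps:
$Q = -1$ ($Q = -4 + 3 = -1$)
$W{\left(n,K \right)} = 4 - K$ ($W{\left(n,K \right)} = 3 - \left(-1 + K\right) = 4 - K$)
$\left(-7\right) 8 W{\left(Q,-3 + 2 \right)} = \left(-7\right) 8 \left(4 - \left(-3 + 2\right)\right) = - 56 \left(4 - -1\right) = - 56 \left(4 + 1\right) = \left(-56\right) 5 = -280$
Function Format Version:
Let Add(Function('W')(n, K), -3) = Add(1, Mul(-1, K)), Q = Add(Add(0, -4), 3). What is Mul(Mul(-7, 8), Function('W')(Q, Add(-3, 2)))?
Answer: -280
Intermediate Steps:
Q = -1 (Q = Add(-4, 3) = -1)
Function('W')(n, K) = Add(4, Mul(-1, K)) (Function('W')(n, K) = Add(3, Add(1, Mul(-1, K))) = Add(4, Mul(-1, K)))
Mul(Mul(-7, 8), Function('W')(Q, Add(-3, 2))) = Mul(Mul(-7, 8), Add(4, Mul(-1, Add(-3, 2)))) = Mul(-56, Add(4, Mul(-1, -1))) = Mul(-56, Add(4, 1)) = Mul(-56, 5) = -280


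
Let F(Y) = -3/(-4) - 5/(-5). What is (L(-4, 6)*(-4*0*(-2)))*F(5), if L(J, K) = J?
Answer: 0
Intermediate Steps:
F(Y) = 7/4 (F(Y) = -3*(-¼) - 5*(-⅕) = ¾ + 1 = 7/4)
(L(-4, 6)*(-4*0*(-2)))*F(5) = -4*(-4*0)*(-2)*(7/4) = -0*(-2)*(7/4) = -4*0*(7/4) = 0*(7/4) = 0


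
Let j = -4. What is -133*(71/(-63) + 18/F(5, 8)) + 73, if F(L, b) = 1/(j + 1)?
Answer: 66644/9 ≈ 7404.9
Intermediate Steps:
F(L, b) = -⅓ (F(L, b) = 1/(-4 + 1) = 1/(-3) = -⅓)
-133*(71/(-63) + 18/F(5, 8)) + 73 = -133*(71/(-63) + 18/(-⅓)) + 73 = -133*(71*(-1/63) + 18*(-3)) + 73 = -133*(-71/63 - 54) + 73 = -133*(-3473/63) + 73 = 65987/9 + 73 = 66644/9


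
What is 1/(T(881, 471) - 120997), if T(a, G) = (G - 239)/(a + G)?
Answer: -169/20448464 ≈ -8.2647e-6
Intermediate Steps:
T(a, G) = (-239 + G)/(G + a)
1/(T(881, 471) - 120997) = 1/((-239 + 471)/(471 + 881) - 120997) = 1/(232/1352 - 120997) = 1/((1/1352)*232 - 120997) = 1/(29/169 - 120997) = 1/(-20448464/169) = -169/20448464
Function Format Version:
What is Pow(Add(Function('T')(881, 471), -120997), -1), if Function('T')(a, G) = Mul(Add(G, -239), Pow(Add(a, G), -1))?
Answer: Rational(-169, 20448464) ≈ -8.2647e-6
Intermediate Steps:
Function('T')(a, G) = Mul(Pow(Add(G, a), -1), Add(-239, G)) (Function('T')(a, G) = Mul(Add(-239, G), Pow(Add(G, a), -1)) = Mul(Pow(Add(G, a), -1), Add(-239, G)))
Pow(Add(Function('T')(881, 471), -120997), -1) = Pow(Add(Mul(Pow(Add(471, 881), -1), Add(-239, 471)), -120997), -1) = Pow(Add(Mul(Pow(1352, -1), 232), -120997), -1) = Pow(Add(Mul(Rational(1, 1352), 232), -120997), -1) = Pow(Add(Rational(29, 169), -120997), -1) = Pow(Rational(-20448464, 169), -1) = Rational(-169, 20448464)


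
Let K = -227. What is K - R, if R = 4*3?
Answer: -239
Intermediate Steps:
R = 12
K - R = -227 - 1*12 = -227 - 12 = -239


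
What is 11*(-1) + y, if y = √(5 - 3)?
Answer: -11 + √2 ≈ -9.5858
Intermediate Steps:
y = √2 ≈ 1.4142
11*(-1) + y = 11*(-1) + √2 = -11 + √2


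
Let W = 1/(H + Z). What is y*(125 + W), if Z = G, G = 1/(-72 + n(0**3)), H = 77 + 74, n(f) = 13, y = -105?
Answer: -116923695/8908 ≈ -13126.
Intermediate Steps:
H = 151
G = -1/59 (G = 1/(-72 + 13) = 1/(-59) = -1/59 ≈ -0.016949)
Z = -1/59 ≈ -0.016949
W = 59/8908 (W = 1/(151 - 1/59) = 1/(8908/59) = 59/8908 ≈ 0.0066233)
y*(125 + W) = -105*(125 + 59/8908) = -105*1113559/8908 = -116923695/8908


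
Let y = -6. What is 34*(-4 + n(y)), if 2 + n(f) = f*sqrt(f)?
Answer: -204 - 204*I*sqrt(6) ≈ -204.0 - 499.7*I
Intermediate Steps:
n(f) = -2 + f**(3/2) (n(f) = -2 + f*sqrt(f) = -2 + f**(3/2))
34*(-4 + n(y)) = 34*(-4 + (-2 + (-6)**(3/2))) = 34*(-4 + (-2 - 6*I*sqrt(6))) = 34*(-6 - 6*I*sqrt(6)) = -204 - 204*I*sqrt(6)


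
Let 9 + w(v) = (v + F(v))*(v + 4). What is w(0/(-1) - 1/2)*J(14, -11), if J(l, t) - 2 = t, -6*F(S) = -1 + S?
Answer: 711/8 ≈ 88.875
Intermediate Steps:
F(S) = ⅙ - S/6 (F(S) = -(-1 + S)/6 = ⅙ - S/6)
w(v) = -9 + (4 + v)*(⅙ + 5*v/6) (w(v) = -9 + (v + (⅙ - v/6))*(v + 4) = -9 + (⅙ + 5*v/6)*(4 + v) = -9 + (4 + v)*(⅙ + 5*v/6))
J(l, t) = 2 + t
w(0/(-1) - 1/2)*J(14, -11) = (-25/3 + 5*(0/(-1) - 1/2)²/6 + 7*(0/(-1) - 1/2)/2)*(2 - 11) = (-25/3 + 5*(0*(-1) - 1*½)²/6 + 7*(0*(-1) - 1*½)/2)*(-9) = (-25/3 + 5*(0 - ½)²/6 + 7*(0 - ½)/2)*(-9) = (-25/3 + 5*(-½)²/6 + (7/2)*(-½))*(-9) = (-25/3 + (⅚)*(¼) - 7/4)*(-9) = (-25/3 + 5/24 - 7/4)*(-9) = -79/8*(-9) = 711/8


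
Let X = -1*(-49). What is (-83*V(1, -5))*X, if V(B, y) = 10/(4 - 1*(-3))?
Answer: -5810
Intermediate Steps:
V(B, y) = 10/7 (V(B, y) = 10/(4 + 3) = 10/7)
X = 49
(-83*V(1, -5))*X = -83*10/7*49 = -830/7*49 = -5810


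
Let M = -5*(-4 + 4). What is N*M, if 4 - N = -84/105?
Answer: 0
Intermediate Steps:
N = 24/5 (N = 4 - (-84)/105 = 4 - 1*(-4/5) = 4 + 4/5 = 24/5 ≈ 4.8000)
M = 0 (M = -5*0 = 0)
N*M = (24/5)*0 = 0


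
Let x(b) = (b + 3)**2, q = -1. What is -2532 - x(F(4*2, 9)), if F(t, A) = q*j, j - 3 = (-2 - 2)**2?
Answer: -2788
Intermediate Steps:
j = 19 (j = 3 + (-2 - 2)**2 = 3 + (-4)**2 = 3 + 16 = 19)
F(t, A) = -19 (F(t, A) = -1*19 = -19)
x(b) = (3 + b)**2
-2532 - x(F(4*2, 9)) = -2532 - (3 - 19)**2 = -2532 - 1*(-16)**2 = -2532 - 1*256 = -2532 - 256 = -2788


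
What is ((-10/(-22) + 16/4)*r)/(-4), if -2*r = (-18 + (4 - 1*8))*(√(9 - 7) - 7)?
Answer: 343/4 - 49*√2/4 ≈ 68.426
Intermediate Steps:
r = -77 + 11*√2 (r = -(-18 + (4 - 1*8))*(√(9 - 7) - 7)/2 = -(-18 + (4 - 8))*(√2 - 7)/2 = -(-18 - 4)*(-7 + √2)/2 = -(-11)*(-7 + √2) = -(154 - 22*√2)/2 = -77 + 11*√2 ≈ -61.444)
((-10/(-22) + 16/4)*r)/(-4) = ((-10/(-22) + 16/4)*(-77 + 11*√2))/(-4) = ((-10*(-1/22) + 16*(¼))*(-77 + 11*√2))*(-¼) = ((5/11 + 4)*(-77 + 11*√2))*(-¼) = (49*(-77 + 11*√2)/11)*(-¼) = (-343 + 49*√2)*(-¼) = 343/4 - 49*√2/4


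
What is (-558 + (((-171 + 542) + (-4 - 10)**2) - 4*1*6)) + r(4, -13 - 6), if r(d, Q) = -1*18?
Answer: -33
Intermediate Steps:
r(d, Q) = -18
(-558 + (((-171 + 542) + (-4 - 10)**2) - 4*1*6)) + r(4, -13 - 6) = (-558 + (((-171 + 542) + (-4 - 10)**2) - 4*1*6)) - 18 = (-558 + ((371 + (-14)**2) - 4*6)) - 18 = (-558 + ((371 + 196) - 1*24)) - 18 = (-558 + (567 - 24)) - 18 = (-558 + 543) - 18 = -15 - 18 = -33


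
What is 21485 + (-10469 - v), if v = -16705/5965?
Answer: 13145429/1193 ≈ 11019.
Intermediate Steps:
v = -3341/1193 (v = -16705*1/5965 = -3341/1193 ≈ -2.8005)
21485 + (-10469 - v) = 21485 + (-10469 - 1*(-3341/1193)) = 21485 + (-10469 + 3341/1193) = 21485 - 12486176/1193 = 13145429/1193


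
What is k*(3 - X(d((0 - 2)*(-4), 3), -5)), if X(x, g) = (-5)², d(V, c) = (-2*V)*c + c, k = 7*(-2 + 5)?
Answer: -462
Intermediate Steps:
k = 21 (k = 7*3 = 21)
d(V, c) = c - 2*V*c (d(V, c) = -2*V*c + c = c - 2*V*c)
X(x, g) = 25
k*(3 - X(d((0 - 2)*(-4), 3), -5)) = 21*(3 - 1*25) = 21*(3 - 25) = 21*(-22) = -462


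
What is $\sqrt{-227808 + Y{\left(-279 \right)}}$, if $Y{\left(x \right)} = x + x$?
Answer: $3 i \sqrt{25374} \approx 477.88 i$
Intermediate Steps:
$Y{\left(x \right)} = 2 x$
$\sqrt{-227808 + Y{\left(-279 \right)}} = \sqrt{-227808 + 2 \left(-279\right)} = \sqrt{-227808 - 558} = \sqrt{-228366} = 3 i \sqrt{25374}$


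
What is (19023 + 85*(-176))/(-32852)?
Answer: -4063/32852 ≈ -0.12368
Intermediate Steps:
(19023 + 85*(-176))/(-32852) = (19023 - 14960)*(-1/32852) = 4063*(-1/32852) = -4063/32852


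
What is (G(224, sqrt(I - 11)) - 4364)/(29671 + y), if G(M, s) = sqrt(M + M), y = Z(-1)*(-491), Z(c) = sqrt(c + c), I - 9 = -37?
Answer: -129484244/880850403 + 237368*sqrt(7)/880850403 - 2142724*I*sqrt(2)/880850403 + 3928*I*sqrt(14)/880850403 ≈ -0.14629 - 0.0034235*I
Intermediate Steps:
I = -28 (I = 9 - 37 = -28)
Z(c) = sqrt(2)*sqrt(c) (Z(c) = sqrt(2*c) = sqrt(2)*sqrt(c))
y = -491*I*sqrt(2) (y = (sqrt(2)*sqrt(-1))*(-491) = (sqrt(2)*I)*(-491) = (I*sqrt(2))*(-491) = -491*I*sqrt(2) ≈ -694.38*I)
G(M, s) = sqrt(2)*sqrt(M) (G(M, s) = sqrt(2*M) = sqrt(2)*sqrt(M))
(G(224, sqrt(I - 11)) - 4364)/(29671 + y) = (sqrt(2)*sqrt(224) - 4364)/(29671 - 491*I*sqrt(2)) = (sqrt(2)*(4*sqrt(14)) - 4364)/(29671 - 491*I*sqrt(2)) = (8*sqrt(7) - 4364)/(29671 - 491*I*sqrt(2)) = (-4364 + 8*sqrt(7))/(29671 - 491*I*sqrt(2))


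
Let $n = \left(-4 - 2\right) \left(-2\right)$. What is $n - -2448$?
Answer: $2460$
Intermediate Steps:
$n = 12$ ($n = \left(-6\right) \left(-2\right) = 12$)
$n - -2448 = 12 - -2448 = 12 + 2448 = 2460$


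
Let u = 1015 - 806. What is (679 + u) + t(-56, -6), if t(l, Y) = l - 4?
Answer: 828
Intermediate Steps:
t(l, Y) = -4 + l
u = 209
(679 + u) + t(-56, -6) = (679 + 209) + (-4 - 56) = 888 - 60 = 828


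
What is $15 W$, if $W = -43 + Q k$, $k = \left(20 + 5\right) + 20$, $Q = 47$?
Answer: $31080$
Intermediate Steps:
$k = 45$ ($k = 25 + 20 = 45$)
$W = 2072$ ($W = -43 + 47 \cdot 45 = -43 + 2115 = 2072$)
$15 W = 15 \cdot 2072 = 31080$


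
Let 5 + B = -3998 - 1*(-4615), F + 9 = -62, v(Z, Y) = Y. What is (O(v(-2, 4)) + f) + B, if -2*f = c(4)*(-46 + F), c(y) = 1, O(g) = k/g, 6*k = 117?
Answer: 5403/8 ≈ 675.38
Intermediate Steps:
F = -71 (F = -9 - 62 = -71)
k = 39/2 (k = (⅙)*117 = 39/2 ≈ 19.500)
B = 612 (B = -5 + (-3998 - 1*(-4615)) = -5 + (-3998 + 4615) = -5 + 617 = 612)
O(g) = 39/(2*g)
f = 117/2 (f = -(-46 - 71)/2 = -(-117)/2 = -½*(-117) = 117/2 ≈ 58.500)
(O(v(-2, 4)) + f) + B = ((39/2)/4 + 117/2) + 612 = ((39/2)*(¼) + 117/2) + 612 = (39/8 + 117/2) + 612 = 507/8 + 612 = 5403/8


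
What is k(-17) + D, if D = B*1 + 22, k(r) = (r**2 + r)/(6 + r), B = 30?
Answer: 300/11 ≈ 27.273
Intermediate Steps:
k(r) = (r + r**2)/(6 + r)
D = 52 (D = 30*1 + 22 = 30 + 22 = 52)
k(-17) + D = -17*(1 - 17)/(6 - 17) + 52 = -17*(-16)/(-11) + 52 = -17*(-1/11)*(-16) + 52 = -272/11 + 52 = 300/11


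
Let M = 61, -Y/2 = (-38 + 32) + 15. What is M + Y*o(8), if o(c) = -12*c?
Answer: 1789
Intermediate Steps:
Y = -18 (Y = -2*((-38 + 32) + 15) = -2*(-6 + 15) = -2*9 = -18)
M + Y*o(8) = 61 - (-216)*8 = 61 - 18*(-96) = 61 + 1728 = 1789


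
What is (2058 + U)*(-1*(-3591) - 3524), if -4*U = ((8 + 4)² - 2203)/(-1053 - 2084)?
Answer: 1730055575/12548 ≈ 1.3788e+5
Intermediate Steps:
U = -2059/12548 (U = -((8 + 4)² - 2203)/(4*(-1053 - 2084)) = -(12² - 2203)/(4*(-3137)) = -(144 - 2203)*(-1)/(4*3137) = -(-2059)*(-1)/(4*3137) = -¼*2059/3137 = -2059/12548 ≈ -0.16409)
(2058 + U)*(-1*(-3591) - 3524) = (2058 - 2059/12548)*(-1*(-3591) - 3524) = 25821725*(3591 - 3524)/12548 = (25821725/12548)*67 = 1730055575/12548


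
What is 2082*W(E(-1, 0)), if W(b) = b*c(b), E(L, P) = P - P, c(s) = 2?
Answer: 0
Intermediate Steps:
E(L, P) = 0
W(b) = 2*b (W(b) = b*2 = 2*b)
2082*W(E(-1, 0)) = 2082*(2*0) = 2082*0 = 0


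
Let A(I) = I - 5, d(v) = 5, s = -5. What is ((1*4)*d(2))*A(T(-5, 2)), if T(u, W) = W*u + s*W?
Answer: -500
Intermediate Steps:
T(u, W) = -5*W + W*u (T(u, W) = W*u - 5*W = -5*W + W*u)
A(I) = -5 + I
((1*4)*d(2))*A(T(-5, 2)) = ((1*4)*5)*(-5 + 2*(-5 - 5)) = (4*5)*(-5 + 2*(-10)) = 20*(-5 - 20) = 20*(-25) = -500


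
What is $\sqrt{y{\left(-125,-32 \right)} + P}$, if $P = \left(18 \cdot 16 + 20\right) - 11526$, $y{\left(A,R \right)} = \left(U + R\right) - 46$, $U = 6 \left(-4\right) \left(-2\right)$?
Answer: $4 i \sqrt{703} \approx 106.06 i$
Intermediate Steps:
$U = 48$ ($U = \left(-24\right) \left(-2\right) = 48$)
$y{\left(A,R \right)} = 2 + R$ ($y{\left(A,R \right)} = \left(48 + R\right) - 46 = 2 + R$)
$P = -11218$ ($P = \left(288 + 20\right) - 11526 = 308 - 11526 = -11218$)
$\sqrt{y{\left(-125,-32 \right)} + P} = \sqrt{\left(2 - 32\right) - 11218} = \sqrt{-30 - 11218} = \sqrt{-11248} = 4 i \sqrt{703}$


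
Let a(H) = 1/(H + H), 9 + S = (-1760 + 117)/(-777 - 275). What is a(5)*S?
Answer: -1565/2104 ≈ -0.74382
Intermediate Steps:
S = -7825/1052 (S = -9 + (-1760 + 117)/(-777 - 275) = -9 - 1643/(-1052) = -9 - 1643*(-1/1052) = -9 + 1643/1052 = -7825/1052 ≈ -7.4382)
a(H) = 1/(2*H)
a(5)*S = ((½)/5)*(-7825/1052) = ((½)*(⅕))*(-7825/1052) = (⅒)*(-7825/1052) = -1565/2104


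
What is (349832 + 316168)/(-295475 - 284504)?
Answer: -666000/579979 ≈ -1.1483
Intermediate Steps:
(349832 + 316168)/(-295475 - 284504) = 666000/(-579979) = 666000*(-1/579979) = -666000/579979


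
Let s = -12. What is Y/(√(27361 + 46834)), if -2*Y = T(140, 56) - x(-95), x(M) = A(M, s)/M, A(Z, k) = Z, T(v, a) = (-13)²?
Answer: -84*√74195/74195 ≈ -0.30838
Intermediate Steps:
T(v, a) = 169
x(M) = 1 (x(M) = M/M = 1)
Y = -84 (Y = -(169 - 1*1)/2 = -(169 - 1)/2 = -½*168 = -84)
Y/(√(27361 + 46834)) = -84/√(27361 + 46834) = -84*√74195/74195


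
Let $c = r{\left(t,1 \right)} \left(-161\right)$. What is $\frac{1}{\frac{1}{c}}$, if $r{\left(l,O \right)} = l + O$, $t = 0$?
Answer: $-161$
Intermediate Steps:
$r{\left(l,O \right)} = O + l$
$c = -161$ ($c = \left(1 + 0\right) \left(-161\right) = 1 \left(-161\right) = -161$)
$\frac{1}{\frac{1}{c}} = \frac{1}{\frac{1}{-161}} = \frac{1}{- \frac{1}{161}} = -161$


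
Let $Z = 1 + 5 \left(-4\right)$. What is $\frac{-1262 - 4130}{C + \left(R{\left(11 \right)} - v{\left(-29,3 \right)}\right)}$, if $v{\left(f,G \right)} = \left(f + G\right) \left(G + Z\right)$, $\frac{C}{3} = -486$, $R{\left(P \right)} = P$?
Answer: $\frac{5392}{1863} \approx 2.8943$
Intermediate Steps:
$C = -1458$ ($C = 3 \left(-486\right) = -1458$)
$Z = -19$ ($Z = 1 - 20 = -19$)
$v{\left(f,G \right)} = \left(-19 + G\right) \left(G + f\right)$ ($v{\left(f,G \right)} = \left(f + G\right) \left(G - 19\right) = \left(G + f\right) \left(-19 + G\right) = \left(-19 + G\right) \left(G + f\right)$)
$\frac{-1262 - 4130}{C + \left(R{\left(11 \right)} - v{\left(-29,3 \right)}\right)} = \frac{-1262 - 4130}{-1458 - \left(-2 - 57 + 464\right)} = - \frac{5392}{-1458 + \left(11 - \left(9 - 57 + 551 - 87\right)\right)} = - \frac{5392}{-1458 + \left(11 - 416\right)} = - \frac{5392}{-1458 - 405} = - \frac{5392}{-1863} = \left(-5392\right) \left(- \frac{1}{1863}\right) = \frac{5392}{1863}$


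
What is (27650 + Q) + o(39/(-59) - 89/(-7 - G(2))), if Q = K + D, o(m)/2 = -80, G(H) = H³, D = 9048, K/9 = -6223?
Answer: -19469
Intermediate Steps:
K = -56007 (K = 9*(-6223) = -56007)
o(m) = -160 (o(m) = 2*(-80) = -160)
Q = -46959 (Q = -56007 + 9048 = -46959)
(27650 + Q) + o(39/(-59) - 89/(-7 - G(2))) = (27650 - 46959) - 160 = -19309 - 160 = -19469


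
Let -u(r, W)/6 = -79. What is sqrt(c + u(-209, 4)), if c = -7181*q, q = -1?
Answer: sqrt(7655) ≈ 87.493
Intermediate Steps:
c = 7181 (c = -7181*(-1) = 7181)
u(r, W) = 474 (u(r, W) = -6*(-79) = 474)
sqrt(c + u(-209, 4)) = sqrt(7181 + 474) = sqrt(7655)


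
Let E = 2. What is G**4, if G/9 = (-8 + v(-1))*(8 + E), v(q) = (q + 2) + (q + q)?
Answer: 430467210000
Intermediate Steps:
v(q) = 2 + 3*q (v(q) = (2 + q) + 2*q = 2 + 3*q)
G = -810 (G = 9*((-8 + (2 + 3*(-1)))*(8 + 2)) = 9*((-8 + (2 - 3))*10) = 9*((-8 - 1)*10) = 9*(-9*10) = 9*(-90) = -810)
G**4 = (-810)**4 = 430467210000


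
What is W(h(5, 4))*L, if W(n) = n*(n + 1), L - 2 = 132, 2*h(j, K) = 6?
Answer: 1608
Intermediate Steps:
h(j, K) = 3 (h(j, K) = (½)*6 = 3)
L = 134 (L = 2 + 132 = 134)
W(n) = n*(1 + n)
W(h(5, 4))*L = (3*(1 + 3))*134 = (3*4)*134 = 12*134 = 1608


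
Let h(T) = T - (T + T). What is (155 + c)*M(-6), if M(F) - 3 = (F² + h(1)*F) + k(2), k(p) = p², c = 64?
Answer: 10731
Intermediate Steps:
h(T) = -T (h(T) = T - 2*T = -T)
M(F) = 7 + F² - F (M(F) = 3 + ((F² + (-1*1)*F) + 2²) = 3 + ((F² - F) + 4) = 3 + (4 + F² - F) = 7 + F² - F)
(155 + c)*M(-6) = (155 + 64)*(7 + (-6)² - 1*(-6)) = 219*(7 + 36 + 6) = 219*49 = 10731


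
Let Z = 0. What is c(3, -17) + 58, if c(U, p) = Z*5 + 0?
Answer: 58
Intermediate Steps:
c(U, p) = 0 (c(U, p) = 0*5 + 0 = 0 + 0 = 0)
c(3, -17) + 58 = 0 + 58 = 58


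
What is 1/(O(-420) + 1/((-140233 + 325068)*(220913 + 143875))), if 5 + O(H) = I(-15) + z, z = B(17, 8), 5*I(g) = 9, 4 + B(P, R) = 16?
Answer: 13485117996/118669038365 ≈ 0.11364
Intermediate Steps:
B(P, R) = 12 (B(P, R) = -4 + 16 = 12)
I(g) = 9/5 (I(g) = (1/5)*9 = 9/5)
z = 12
O(H) = 44/5 (O(H) = -5 + (9/5 + 12) = -5 + 69/5 = 44/5)
1/(O(-420) + 1/((-140233 + 325068)*(220913 + 143875))) = 1/(44/5 + 1/((-140233 + 325068)*(220913 + 143875))) = 1/(44/5 + 1/(184835*364788)) = 1/(44/5 + 1/67425589980) = 1/(118669038365/13485117996) = 13485117996/118669038365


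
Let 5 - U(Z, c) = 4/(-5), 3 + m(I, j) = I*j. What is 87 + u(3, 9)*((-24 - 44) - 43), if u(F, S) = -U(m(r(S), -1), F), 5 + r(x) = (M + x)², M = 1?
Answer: 3654/5 ≈ 730.80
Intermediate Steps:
r(x) = -5 + (1 + x)²
m(I, j) = -3 + I*j
U(Z, c) = 29/5 (U(Z, c) = 5 - 4/(-5) = 5 - 4*(-1)/5 = 5 - 1*(-⅘) = 5 + ⅘ = 29/5)
u(F, S) = -29/5 (u(F, S) = -1*29/5 = -29/5)
87 + u(3, 9)*((-24 - 44) - 43) = 87 - 29*((-24 - 44) - 43)/5 = 87 - 29*(-68 - 43)/5 = 87 - 29/5*(-111) = 87 + 3219/5 = 3654/5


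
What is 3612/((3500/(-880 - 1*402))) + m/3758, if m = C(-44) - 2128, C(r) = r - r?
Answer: -310878262/234875 ≈ -1323.6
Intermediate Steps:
C(r) = 0
m = -2128 (m = 0 - 2128 = -2128)
3612/((3500/(-880 - 1*402))) + m/3758 = 3612/((3500/(-880 - 1*402))) - 2128/3758 = 3612/((3500/(-880 - 402))) - 2128*1/3758 = 3612/((3500/(-1282))) - 1064/1879 = 3612/((3500*(-1/1282))) - 1064/1879 = 3612/(-1750/641) - 1064/1879 = 3612*(-641/1750) - 1064/1879 = -165378/125 - 1064/1879 = -310878262/234875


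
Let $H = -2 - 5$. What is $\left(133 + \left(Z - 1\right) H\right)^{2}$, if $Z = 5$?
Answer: $11025$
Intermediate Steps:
$H = -7$ ($H = -2 - 5 = -7$)
$\left(133 + \left(Z - 1\right) H\right)^{2} = \left(133 + \left(5 - 1\right) \left(-7\right)\right)^{2} = \left(133 + 4 \left(-7\right)\right)^{2} = \left(133 - 28\right)^{2} = 105^{2} = 11025$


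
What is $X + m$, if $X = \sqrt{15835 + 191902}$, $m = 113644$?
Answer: $113644 + \sqrt{207737} \approx 1.141 \cdot 10^{5}$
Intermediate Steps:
$X = \sqrt{207737} \approx 455.78$
$X + m = \sqrt{207737} + 113644 = 113644 + \sqrt{207737}$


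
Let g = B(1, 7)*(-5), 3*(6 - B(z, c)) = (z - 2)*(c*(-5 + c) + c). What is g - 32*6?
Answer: -257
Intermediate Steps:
B(z, c) = 6 - (-2 + z)*(c + c*(-5 + c))/3 (B(z, c) = 6 - (z - 2)*(c*(-5 + c) + c)/3 = 6 - (-2 + z)*(c + c*(-5 + c))/3)
g = -65 (g = (6 - 8/3*7 + (⅔)*7² - ⅓*1*7² + (4/3)*7*1)*(-5) = (6 - 56/3 + (⅔)*49 - ⅓*1*49 + 28/3)*(-5) = (6 - 56/3 + 98/3 - 49/3 + 28/3)*(-5) = 13*(-5) = -65)
g - 32*6 = -65 - 32*6 = -65 - 192 = -257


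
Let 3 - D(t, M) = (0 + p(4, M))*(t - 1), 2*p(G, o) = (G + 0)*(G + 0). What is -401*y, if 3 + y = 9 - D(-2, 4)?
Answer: 8421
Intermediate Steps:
p(G, o) = G**2/2 (p(G, o) = ((G + 0)*(G + 0))/2 = (G*G)/2 = G**2/2)
D(t, M) = 11 - 8*t (D(t, M) = 3 - (0 + (1/2)*4**2)*(t - 1) = 3 - (0 + (1/2)*16)*(-1 + t) = 3 - (0 + 8)*(-1 + t) = 3 - 8*(-1 + t) = 3 - (-8 + 8*t) = 3 + (8 - 8*t) = 11 - 8*t)
y = -21 (y = -3 + (9 - (11 - 8*(-2))) = -3 + (9 - (11 + 16)) = -3 + (9 - 1*27) = -3 + (9 - 27) = -3 - 18 = -21)
-401*y = -401*(-21) = 8421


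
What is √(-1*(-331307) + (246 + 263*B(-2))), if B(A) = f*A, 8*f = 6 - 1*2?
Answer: 9*√4090 ≈ 575.58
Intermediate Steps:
f = ½ (f = (6 - 1*2)/8 = (6 - 2)/8 = (⅛)*4 = ½ ≈ 0.50000)
B(A) = A/2
√(-1*(-331307) + (246 + 263*B(-2))) = √(-1*(-331307) + (246 + 263*((½)*(-2)))) = √(331307 + (246 + 263*(-1))) = √(331307 + (246 - 263)) = √(331307 - 17) = √331290 = 9*√4090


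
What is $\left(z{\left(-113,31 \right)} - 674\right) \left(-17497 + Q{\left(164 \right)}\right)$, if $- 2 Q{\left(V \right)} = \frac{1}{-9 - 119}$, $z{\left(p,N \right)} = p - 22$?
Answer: $\frac{3623697879}{256} \approx 1.4155 \cdot 10^{7}$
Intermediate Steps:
$z{\left(p,N \right)} = -22 + p$
$Q{\left(V \right)} = \frac{1}{256}$ ($Q{\left(V \right)} = - \frac{1}{2 \left(-9 - 119\right)} = - \frac{1}{2 \left(-128\right)} = \left(- \frac{1}{2}\right) \left(- \frac{1}{128}\right) = \frac{1}{256}$)
$\left(z{\left(-113,31 \right)} - 674\right) \left(-17497 + Q{\left(164 \right)}\right) = \left(\left(-22 - 113\right) - 674\right) \left(-17497 + \frac{1}{256}\right) = \left(-135 - 674\right) \left(- \frac{4479231}{256}\right) = \left(-809\right) \left(- \frac{4479231}{256}\right) = \frac{3623697879}{256}$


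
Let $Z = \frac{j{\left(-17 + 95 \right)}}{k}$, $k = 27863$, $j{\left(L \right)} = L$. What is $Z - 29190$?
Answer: $- \frac{813320892}{27863} \approx -29190.0$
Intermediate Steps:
$Z = \frac{78}{27863}$ ($Z = \frac{-17 + 95}{27863} = 78 \cdot \frac{1}{27863} = \frac{78}{27863} \approx 0.0027994$)
$Z - 29190 = \frac{78}{27863} - 29190 = - \frac{813320892}{27863}$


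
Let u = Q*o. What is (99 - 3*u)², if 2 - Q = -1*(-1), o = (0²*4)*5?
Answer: 9801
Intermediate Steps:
o = 0 (o = (0*4)*5 = 0*5 = 0)
Q = 1 (Q = 2 - (-1)*(-1) = 2 - 1*1 = 2 - 1 = 1)
u = 0 (u = 1*0 = 0)
(99 - 3*u)² = (99 - 3*0)² = (99 + 0)² = 99² = 9801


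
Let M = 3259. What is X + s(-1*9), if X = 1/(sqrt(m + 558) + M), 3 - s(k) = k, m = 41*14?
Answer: 127442647/10619949 - 2*sqrt(283)/10619949 ≈ 12.000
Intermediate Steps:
m = 574
s(k) = 3 - k
X = 1/(3259 + 2*sqrt(283)) (X = 1/(sqrt(574 + 558) + 3259) = 1/(sqrt(1132) + 3259) = 1/(2*sqrt(283) + 3259) = 1/(3259 + 2*sqrt(283)) ≈ 0.00030371)
X + s(-1*9) = (3259/10619949 - 2*sqrt(283)/10619949) + (3 - (-1)*9) = (3259/10619949 - 2*sqrt(283)/10619949) + (3 - 1*(-9)) = (3259/10619949 - 2*sqrt(283)/10619949) + (3 + 9) = (3259/10619949 - 2*sqrt(283)/10619949) + 12 = 127442647/10619949 - 2*sqrt(283)/10619949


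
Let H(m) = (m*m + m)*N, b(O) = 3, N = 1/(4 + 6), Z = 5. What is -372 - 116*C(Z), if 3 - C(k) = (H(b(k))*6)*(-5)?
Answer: -4896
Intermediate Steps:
N = ⅒ (N = 1/10 = ⅒ ≈ 0.10000)
H(m) = m/10 + m²/10 (H(m) = (m*m + m)*(⅒) = (m² + m)*(⅒) = (m + m²)*(⅒) = m/10 + m²/10)
C(k) = 39 (C(k) = 3 - ((⅒)*3*(1 + 3))*6*(-5) = 3 - ((⅒)*3*4)*6*(-5) = 3 - (6/5)*6*(-5) = 3 - 36*(-5)/5 = 3 - 1*(-36) = 3 + 36 = 39)
-372 - 116*C(Z) = -372 - 116*39 = -372 - 4524 = -4896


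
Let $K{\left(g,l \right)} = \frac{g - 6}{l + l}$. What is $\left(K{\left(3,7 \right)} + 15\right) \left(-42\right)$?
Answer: $-621$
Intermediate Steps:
$K{\left(g,l \right)} = \frac{-6 + g}{2 l}$
$\left(K{\left(3,7 \right)} + 15\right) \left(-42\right) = \left(\frac{-6 + 3}{2 \cdot 7} + 15\right) \left(-42\right) = \left(\frac{1}{2} \cdot \frac{1}{7} \left(-3\right) + 15\right) \left(-42\right) = \left(- \frac{3}{14} + 15\right) \left(-42\right) = \frac{207}{14} \left(-42\right) = -621$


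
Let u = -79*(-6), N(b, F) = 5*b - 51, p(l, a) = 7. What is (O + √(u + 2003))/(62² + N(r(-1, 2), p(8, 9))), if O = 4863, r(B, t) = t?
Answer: 4863/3803 + √2477/3803 ≈ 1.2918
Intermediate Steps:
N(b, F) = -51 + 5*b
u = 474
(O + √(u + 2003))/(62² + N(r(-1, 2), p(8, 9))) = (4863 + √(474 + 2003))/(62² + (-51 + 5*2)) = (4863 + √2477)/(3844 + (-51 + 10)) = (4863 + √2477)/(3844 - 41) = (4863 + √2477)/3803 = (4863 + √2477)*(1/3803) = 4863/3803 + √2477/3803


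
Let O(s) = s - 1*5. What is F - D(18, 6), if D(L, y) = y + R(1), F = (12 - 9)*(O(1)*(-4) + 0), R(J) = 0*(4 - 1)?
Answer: 42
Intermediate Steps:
O(s) = -5 + s (O(s) = s - 5 = -5 + s)
R(J) = 0 (R(J) = 0*3 = 0)
F = 48 (F = (12 - 9)*((-5 + 1)*(-4) + 0) = 3*(-4*(-4) + 0) = 3*(16 + 0) = 3*16 = 48)
D(L, y) = y (D(L, y) = y + 0 = y)
F - D(18, 6) = 48 - 1*6 = 48 - 6 = 42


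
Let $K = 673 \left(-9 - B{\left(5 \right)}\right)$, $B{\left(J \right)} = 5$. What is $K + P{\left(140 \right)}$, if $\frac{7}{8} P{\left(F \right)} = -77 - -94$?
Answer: $- \frac{65818}{7} \approx -9402.6$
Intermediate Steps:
$P{\left(F \right)} = \frac{136}{7}$ ($P{\left(F \right)} = \frac{8 \left(-77 - -94\right)}{7} = \frac{8 \left(-77 + 94\right)}{7} = \frac{8}{7} \cdot 17 = \frac{136}{7}$)
$K = -9422$ ($K = 673 \left(-9 - 5\right) = 673 \left(-14\right) = -9422$)
$K + P{\left(140 \right)} = -9422 + \frac{136}{7} = - \frac{65818}{7}$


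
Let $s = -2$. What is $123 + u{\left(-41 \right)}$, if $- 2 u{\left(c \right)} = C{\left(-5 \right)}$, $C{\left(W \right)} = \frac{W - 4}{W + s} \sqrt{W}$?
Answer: $123 - \frac{9 i \sqrt{5}}{14} \approx 123.0 - 1.4375 i$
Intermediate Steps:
$C{\left(W \right)} = \frac{\sqrt{W} \left(-4 + W\right)}{-2 + W}$ ($C{\left(W \right)} = \frac{W - 4}{W - 2} \sqrt{W} = \frac{-4 + W}{-2 + W} \sqrt{W} = \frac{\sqrt{W} \left(-4 + W\right)}{-2 + W}$)
$u{\left(c \right)} = - \frac{9 i \sqrt{5}}{14}$ ($u{\left(c \right)} = - \frac{\sqrt{-5} \frac{1}{-2 - 5} \left(-4 - 5\right)}{2} = - \frac{i \sqrt{5} \frac{1}{-7} \left(-9\right)}{2} = - \frac{i \sqrt{5} \left(- \frac{1}{7}\right) \left(-9\right)}{2} = - \frac{\frac{9}{7} i \sqrt{5}}{2} = - \frac{9 i \sqrt{5}}{14}$)
$123 + u{\left(-41 \right)} = 123 - \frac{9 i \sqrt{5}}{14}$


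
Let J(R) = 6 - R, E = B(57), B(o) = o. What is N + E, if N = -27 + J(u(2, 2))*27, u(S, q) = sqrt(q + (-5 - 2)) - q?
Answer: 246 - 27*I*sqrt(5) ≈ 246.0 - 60.374*I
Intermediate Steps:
E = 57
u(S, q) = sqrt(-7 + q) - q (u(S, q) = sqrt(q - 7) - q = sqrt(-7 + q) - q)
N = 189 - 27*I*sqrt(5) (N = -27 + (6 - (sqrt(-7 + 2) - 1*2))*27 = -27 + (6 - (sqrt(-5) - 2))*27 = -27 + (6 - (I*sqrt(5) - 2))*27 = -27 + (6 - (-2 + I*sqrt(5)))*27 = -27 + (6 + (2 - I*sqrt(5)))*27 = -27 + (8 - I*sqrt(5))*27 = -27 + (216 - 27*I*sqrt(5)) = 189 - 27*I*sqrt(5) ≈ 189.0 - 60.374*I)
N + E = (189 - 27*I*sqrt(5)) + 57 = 246 - 27*I*sqrt(5)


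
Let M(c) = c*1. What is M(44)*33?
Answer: 1452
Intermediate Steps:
M(c) = c
M(44)*33 = 44*33 = 1452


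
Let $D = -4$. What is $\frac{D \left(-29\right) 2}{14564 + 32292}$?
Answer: $\frac{29}{5857} \approx 0.0049513$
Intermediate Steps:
$\frac{D \left(-29\right) 2}{14564 + 32292} = \frac{\left(-4\right) \left(-29\right) 2}{14564 + 32292} = \frac{116 \cdot 2}{46856} = 232 \cdot \frac{1}{46856} = \frac{29}{5857}$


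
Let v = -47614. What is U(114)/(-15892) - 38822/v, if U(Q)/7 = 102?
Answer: 20820101/27024346 ≈ 0.77042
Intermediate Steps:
U(Q) = 714 (U(Q) = 7*102 = 714)
U(114)/(-15892) - 38822/v = 714/(-15892) - 38822/(-47614) = 714*(-1/15892) - 38822*(-1/47614) = -357/7946 + 2773/3401 = 20820101/27024346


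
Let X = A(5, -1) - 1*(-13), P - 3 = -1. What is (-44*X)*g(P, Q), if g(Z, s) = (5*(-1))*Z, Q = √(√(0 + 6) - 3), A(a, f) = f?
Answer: 5280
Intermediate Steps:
P = 2 (P = 3 - 1 = 2)
Q = √(-3 + √6) (Q = √(√6 - 3) = √(-3 + √6) ≈ 0.74196*I)
g(Z, s) = -5*Z
X = 12 (X = -1 - 1*(-13) = -1 + 13 = 12)
(-44*X)*g(P, Q) = (-44*12)*(-5*2) = -528*(-10) = 5280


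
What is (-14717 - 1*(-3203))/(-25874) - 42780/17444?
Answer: -113254938/56418257 ≈ -2.0074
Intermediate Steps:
(-14717 - 1*(-3203))/(-25874) - 42780/17444 = (-14717 + 3203)*(-1/25874) - 42780*1/17444 = -11514*(-1/25874) - 10695/4361 = 5757/12937 - 10695/4361 = -113254938/56418257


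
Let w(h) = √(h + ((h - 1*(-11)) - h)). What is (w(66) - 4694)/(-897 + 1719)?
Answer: -2347/411 + √77/822 ≈ -5.6998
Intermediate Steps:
w(h) = √(11 + h) (w(h) = √(h + ((h + 11) - h)) = √(h + ((11 + h) - h)) = √(h + 11) = √(11 + h))
(w(66) - 4694)/(-897 + 1719) = (√(11 + 66) - 4694)/(-897 + 1719) = (√77 - 4694)/822 = (-4694 + √77)*(1/822) = -2347/411 + √77/822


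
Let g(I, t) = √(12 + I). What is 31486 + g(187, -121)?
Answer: 31486 + √199 ≈ 31500.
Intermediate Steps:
31486 + g(187, -121) = 31486 + √(12 + 187) = 31486 + √199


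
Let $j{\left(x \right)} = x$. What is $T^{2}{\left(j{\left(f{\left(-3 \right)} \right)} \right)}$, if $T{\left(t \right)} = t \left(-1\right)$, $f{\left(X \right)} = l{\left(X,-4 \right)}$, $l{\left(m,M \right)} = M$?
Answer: $16$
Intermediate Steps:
$f{\left(X \right)} = -4$
$T{\left(t \right)} = - t$
$T^{2}{\left(j{\left(f{\left(-3 \right)} \right)} \right)} = \left(\left(-1\right) \left(-4\right)\right)^{2} = 4^{2} = 16$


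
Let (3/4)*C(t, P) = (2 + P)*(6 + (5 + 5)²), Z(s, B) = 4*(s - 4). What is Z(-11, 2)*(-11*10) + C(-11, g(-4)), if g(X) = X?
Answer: 18952/3 ≈ 6317.3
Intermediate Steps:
Z(s, B) = -16 + 4*s (Z(s, B) = 4*(-4 + s) = -16 + 4*s)
C(t, P) = 848/3 + 424*P/3 (C(t, P) = 4*((2 + P)*(6 + (5 + 5)²))/3 = 4*((2 + P)*(6 + 10²))/3 = 4*((2 + P)*(6 + 100))/3 = 4*((2 + P)*106)/3 = 4*(212 + 106*P)/3 = 848/3 + 424*P/3)
Z(-11, 2)*(-11*10) + C(-11, g(-4)) = (-16 + 4*(-11))*(-11*10) + (848/3 + (424/3)*(-4)) = (-16 - 44)*(-110) + (848/3 - 1696/3) = -60*(-110) - 848/3 = 6600 - 848/3 = 18952/3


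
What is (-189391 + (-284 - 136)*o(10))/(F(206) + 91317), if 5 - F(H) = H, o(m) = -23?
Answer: -179731/91116 ≈ -1.9726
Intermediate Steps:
F(H) = 5 - H
(-189391 + (-284 - 136)*o(10))/(F(206) + 91317) = (-189391 + (-284 - 136)*(-23))/((5 - 1*206) + 91317) = (-189391 - 420*(-23))/((5 - 206) + 91317) = (-189391 + 9660)/(-201 + 91317) = -179731/91116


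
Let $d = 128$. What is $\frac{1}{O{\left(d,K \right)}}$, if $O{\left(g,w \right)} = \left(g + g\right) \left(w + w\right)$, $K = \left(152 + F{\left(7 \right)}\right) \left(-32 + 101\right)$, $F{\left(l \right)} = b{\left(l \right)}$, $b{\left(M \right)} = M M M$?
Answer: $\frac{1}{17487360} \approx 5.7184 \cdot 10^{-8}$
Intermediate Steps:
$b{\left(M \right)} = M^{3}$ ($b{\left(M \right)} = M^{2} M = M^{3}$)
$F{\left(l \right)} = l^{3}$
$K = 34155$ ($K = \left(152 + 7^{3}\right) \left(-32 + 101\right) = \left(152 + 343\right) 69 = 495 \cdot 69 = 34155$)
$O{\left(g,w \right)} = 4 g w$ ($O{\left(g,w \right)} = 2 g 2 w = 4 g w$)
$\frac{1}{O{\left(d,K \right)}} = \frac{1}{4 \cdot 128 \cdot 34155} = \frac{1}{17487360}$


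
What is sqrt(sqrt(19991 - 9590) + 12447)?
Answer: sqrt(12447 + sqrt(10401)) ≈ 112.02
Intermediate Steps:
sqrt(sqrt(19991 - 9590) + 12447) = sqrt(sqrt(10401) + 12447) = sqrt(12447 + sqrt(10401))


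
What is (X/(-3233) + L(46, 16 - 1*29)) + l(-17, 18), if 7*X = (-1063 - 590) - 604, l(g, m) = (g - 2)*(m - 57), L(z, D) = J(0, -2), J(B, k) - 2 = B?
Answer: 275690/371 ≈ 743.10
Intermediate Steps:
J(B, k) = 2 + B
L(z, D) = 2 (L(z, D) = 2 + 0 = 2)
l(g, m) = (-57 + m)*(-2 + g) (l(g, m) = (-2 + g)*(-57 + m) = (-57 + m)*(-2 + g))
X = -2257/7 (X = ((-1063 - 590) - 604)/7 = (-1653 - 604)/7 = (⅐)*(-2257) = -2257/7 ≈ -322.43)
(X/(-3233) + L(46, 16 - 1*29)) + l(-17, 18) = (-2257/7/(-3233) + 2) + (114 - 57*(-17) - 2*18 - 17*18) = (-2257/7*(-1/3233) + 2) + (114 + 969 - 36 - 306) = (37/371 + 2) + 741 = 779/371 + 741 = 275690/371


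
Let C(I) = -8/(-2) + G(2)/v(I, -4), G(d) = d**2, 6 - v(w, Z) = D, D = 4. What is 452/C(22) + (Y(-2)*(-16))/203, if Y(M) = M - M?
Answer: 226/3 ≈ 75.333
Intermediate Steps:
v(w, Z) = 2 (v(w, Z) = 6 - 1*4 = 6 - 4 = 2)
Y(M) = 0
C(I) = 6 (C(I) = -8/(-2) + 2**2/2 = -8*(-1/2) + 4*(1/2) = 4 + 2 = 6)
452/C(22) + (Y(-2)*(-16))/203 = 452/6 + (0*(-16))/203 = 452*(1/6) + 0*(1/203) = 226/3 + 0 = 226/3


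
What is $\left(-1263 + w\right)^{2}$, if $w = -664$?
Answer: $3713329$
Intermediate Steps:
$\left(-1263 + w\right)^{2} = \left(-1263 - 664\right)^{2} = \left(-1927\right)^{2} = 3713329$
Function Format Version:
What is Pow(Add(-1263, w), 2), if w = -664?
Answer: 3713329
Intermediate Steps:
Pow(Add(-1263, w), 2) = Pow(Add(-1263, -664), 2) = Pow(-1927, 2) = 3713329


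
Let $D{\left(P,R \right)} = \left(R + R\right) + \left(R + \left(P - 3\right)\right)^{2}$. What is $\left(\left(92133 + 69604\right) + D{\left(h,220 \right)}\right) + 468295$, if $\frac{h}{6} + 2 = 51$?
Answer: $891593$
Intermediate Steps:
$h = 294$ ($h = -12 + 6 \cdot 51 = -12 + 306 = 294$)
$D{\left(P,R \right)} = \left(-3 + P + R\right)^{2} + 2 R$ ($D{\left(P,R \right)} = 2 R + \left(R + \left(-3 + P\right)\right)^{2} = 2 R + \left(-3 + P + R\right)^{2} = \left(-3 + P + R\right)^{2} + 2 R$)
$\left(\left(92133 + 69604\right) + D{\left(h,220 \right)}\right) + 468295 = \left(\left(92133 + 69604\right) + \left(\left(-3 + 294 + 220\right)^{2} + 2 \cdot 220\right)\right) + 468295 = \left(161737 + \left(511^{2} + 440\right)\right) + 468295 = \left(161737 + \left(261121 + 440\right)\right) + 468295 = \left(161737 + 261561\right) + 468295 = 423298 + 468295 = 891593$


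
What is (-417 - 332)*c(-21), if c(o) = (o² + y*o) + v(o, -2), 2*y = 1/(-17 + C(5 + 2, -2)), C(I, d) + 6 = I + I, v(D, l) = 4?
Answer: -2005073/6 ≈ -3.3418e+5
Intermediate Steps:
C(I, d) = -6 + 2*I (C(I, d) = -6 + (I + I) = -6 + 2*I)
y = -1/18 (y = 1/(2*(-17 + (-6 + 2*(5 + 2)))) = 1/(2*(-17 + (-6 + 2*7))) = 1/(2*(-17 + (-6 + 14))) = 1/(2*(-17 + 8)) = (½)/(-9) = (½)*(-⅑) = -1/18 ≈ -0.055556)
c(o) = 4 + o² - o/18 (c(o) = (o² - o/18) + 4 = 4 + o² - o/18)
(-417 - 332)*c(-21) = (-417 - 332)*(4 + (-21)² - 1/18*(-21)) = -749*(4 + 441 + 7/6) = -749*2677/6 = -2005073/6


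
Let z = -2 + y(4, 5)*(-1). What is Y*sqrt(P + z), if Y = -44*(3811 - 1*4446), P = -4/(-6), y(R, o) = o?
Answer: 27940*I*sqrt(57)/3 ≈ 70314.0*I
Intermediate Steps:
P = 2/3 (P = -4*(-1/6) = 2/3 ≈ 0.66667)
Y = 27940 (Y = -44*(3811 - 4446) = -44*(-635) = 27940)
z = -7 (z = -2 + 5*(-1) = -2 - 5 = -7)
Y*sqrt(P + z) = 27940*sqrt(2/3 - 7) = 27940*sqrt(-19/3) = 27940*(I*sqrt(57)/3) = 27940*I*sqrt(57)/3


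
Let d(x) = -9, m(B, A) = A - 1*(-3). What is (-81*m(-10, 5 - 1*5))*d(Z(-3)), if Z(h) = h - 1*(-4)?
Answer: 2187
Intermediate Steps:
m(B, A) = 3 + A (m(B, A) = A + 3 = 3 + A)
Z(h) = 4 + h (Z(h) = h + 4 = 4 + h)
(-81*m(-10, 5 - 1*5))*d(Z(-3)) = -81*(3 + (5 - 1*5))*(-9) = -81*(3 + (5 - 5))*(-9) = -81*(3 + 0)*(-9) = -81*3*(-9) = -243*(-9) = 2187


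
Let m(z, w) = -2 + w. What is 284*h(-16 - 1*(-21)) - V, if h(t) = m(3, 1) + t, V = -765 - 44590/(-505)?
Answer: 183083/101 ≈ 1812.7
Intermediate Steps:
V = -68347/101 (V = -765 - 44590*(-1)/505 = -765 - 245*(-182/505) = -765 + 8918/101 = -68347/101 ≈ -676.70)
h(t) = -1 + t (h(t) = (-2 + 1) + t = -1 + t)
284*h(-16 - 1*(-21)) - V = 284*(-1 + (-16 - 1*(-21))) - 1*(-68347/101) = 284*(-1 + (-16 + 21)) + 68347/101 = 284*(-1 + 5) + 68347/101 = 284*4 + 68347/101 = 1136 + 68347/101 = 183083/101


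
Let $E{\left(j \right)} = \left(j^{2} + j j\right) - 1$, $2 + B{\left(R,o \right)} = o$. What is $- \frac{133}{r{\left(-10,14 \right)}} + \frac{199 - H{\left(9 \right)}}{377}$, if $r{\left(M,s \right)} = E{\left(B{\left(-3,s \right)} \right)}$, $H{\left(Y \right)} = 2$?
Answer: $\frac{914}{15457} \approx 0.059132$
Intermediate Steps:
$B{\left(R,o \right)} = -2 + o$
$E{\left(j \right)} = -1 + 2 j^{2}$ ($E{\left(j \right)} = \left(j^{2} + j^{2}\right) - 1 = 2 j^{2} - 1 = -1 + 2 j^{2}$)
$r{\left(M,s \right)} = -1 + 2 \left(-2 + s\right)^{2}$
$- \frac{133}{r{\left(-10,14 \right)}} + \frac{199 - H{\left(9 \right)}}{377} = - \frac{133}{-1 + 2 \left(-2 + 14\right)^{2}} + \frac{199 - 2}{377} = - \frac{133}{-1 + 2 \cdot 12^{2}} + \left(199 - 2\right) \frac{1}{377} = - \frac{133}{-1 + 2 \cdot 144} + 197 \cdot \frac{1}{377} = - \frac{133}{-1 + 288} + \frac{197}{377} = - \frac{133}{287} + \frac{197}{377} = \left(-133\right) \frac{1}{287} + \frac{197}{377} = - \frac{19}{41} + \frac{197}{377} = \frac{914}{15457}$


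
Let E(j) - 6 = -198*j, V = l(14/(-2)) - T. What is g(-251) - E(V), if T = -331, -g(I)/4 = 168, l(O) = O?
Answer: 63474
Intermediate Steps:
g(I) = -672 (g(I) = -4*168 = -672)
V = 324 (V = 14/(-2) - 1*(-331) = 14*(-1/2) + 331 = -7 + 331 = 324)
E(j) = 6 - 198*j
g(-251) - E(V) = -672 - (6 - 198*324) = -672 - (6 - 64152) = -672 - 1*(-64146) = -672 + 64146 = 63474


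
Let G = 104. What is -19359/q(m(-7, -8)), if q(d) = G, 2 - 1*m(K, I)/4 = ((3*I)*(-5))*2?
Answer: -19359/104 ≈ -186.14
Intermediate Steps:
m(K, I) = 8 + 120*I (m(K, I) = 8 - 4*(3*I)*(-5)*2 = 8 - 4*(-15*I)*2 = 8 - (-120)*I = 8 + 120*I)
q(d) = 104
-19359/q(m(-7, -8)) = -19359/104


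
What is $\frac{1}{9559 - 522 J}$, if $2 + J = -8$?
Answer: $\frac{1}{14779} \approx 6.7664 \cdot 10^{-5}$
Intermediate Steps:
$J = -10$ ($J = -2 - 8 = -10$)
$\frac{1}{9559 - 522 J} = \frac{1}{9559 - -5220} = \frac{1}{9559 + 5220} = \frac{1}{14779}$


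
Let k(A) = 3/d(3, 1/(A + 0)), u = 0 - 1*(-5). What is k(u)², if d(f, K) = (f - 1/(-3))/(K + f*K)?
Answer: 324/625 ≈ 0.51840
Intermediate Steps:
u = 5 (u = 0 + 5 = 5)
d(f, K) = (⅓ + f)/(K + K*f) (d(f, K) = (f - 1*(-⅓))/(K + K*f) = (f + ⅓)/(K + K*f) = (⅓ + f)/(K + K*f))
k(A) = 18/(5*A) (k(A) = 3/(((⅓ + 3)/((1/(A + 0))*(1 + 3)))) = 3/(((10/3)/(1/A*4))) = 3/((A*(¼)*(10/3))) = 3/((5*A/6)) = 3*(6/(5*A)) = 18/(5*A))
k(u)² = ((18/5)/5)² = ((18/5)*(⅕))² = (18/25)² = 324/625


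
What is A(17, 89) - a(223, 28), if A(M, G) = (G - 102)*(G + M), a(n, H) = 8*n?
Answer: -3162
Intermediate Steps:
A(M, G) = (-102 + G)*(G + M)
A(17, 89) - a(223, 28) = (89**2 - 102*89 - 102*17 + 89*17) - 8*223 = (7921 - 9078 - 1734 + 1513) - 1*1784 = -1378 - 1784 = -3162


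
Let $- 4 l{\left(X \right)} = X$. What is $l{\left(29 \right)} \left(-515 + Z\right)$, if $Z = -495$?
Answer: $\frac{14645}{2} \approx 7322.5$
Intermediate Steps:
$l{\left(X \right)} = - \frac{X}{4}$
$l{\left(29 \right)} \left(-515 + Z\right) = \left(- \frac{1}{4}\right) 29 \left(-515 - 495\right) = \left(- \frac{29}{4}\right) \left(-1010\right) = \frac{14645}{2}$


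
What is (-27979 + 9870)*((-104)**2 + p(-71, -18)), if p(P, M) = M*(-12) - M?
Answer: -200104450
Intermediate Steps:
p(P, M) = -13*M (p(P, M) = -12*M - M = -13*M)
(-27979 + 9870)*((-104)**2 + p(-71, -18)) = (-27979 + 9870)*((-104)**2 - 13*(-18)) = -18109*(10816 + 234) = -18109*11050 = -200104450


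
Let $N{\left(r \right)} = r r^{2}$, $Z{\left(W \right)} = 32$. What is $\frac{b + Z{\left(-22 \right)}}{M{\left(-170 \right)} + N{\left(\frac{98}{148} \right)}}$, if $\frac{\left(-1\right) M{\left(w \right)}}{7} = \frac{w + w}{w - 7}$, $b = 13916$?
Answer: $- \frac{1000415390304}{943609247} \approx -1060.2$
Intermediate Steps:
$M{\left(w \right)} = - \frac{14 w}{-7 + w}$ ($M{\left(w \right)} = - 7 \frac{w + w}{w - 7} = - 7 \frac{2 w}{-7 + w} = - \frac{14 w}{-7 + w}$)
$N{\left(r \right)} = r^{3}$
$\frac{b + Z{\left(-22 \right)}}{M{\left(-170 \right)} + N{\left(\frac{98}{148} \right)}} = \frac{13916 + 32}{\left(-14\right) \left(-170\right) \frac{1}{-7 - 170} + \left(\frac{98}{148}\right)^{3}} = \frac{13948}{\left(-14\right) \left(-170\right) \frac{1}{-177} + \left(98 \cdot \frac{1}{148}\right)^{3}} = \frac{13948}{\left(-14\right) \left(-170\right) \left(- \frac{1}{177}\right) + \left(\frac{49}{74}\right)^{3}} = \frac{13948}{- \frac{2380}{177} + \frac{117649}{405224}} = \frac{13948}{- \frac{943609247}{71724648}} = 13948 \left(- \frac{71724648}{943609247}\right) = - \frac{1000415390304}{943609247}$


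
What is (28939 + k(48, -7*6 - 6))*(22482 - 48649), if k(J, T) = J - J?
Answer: -757246813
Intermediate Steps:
k(J, T) = 0
(28939 + k(48, -7*6 - 6))*(22482 - 48649) = (28939 + 0)*(22482 - 48649) = 28939*(-26167) = -757246813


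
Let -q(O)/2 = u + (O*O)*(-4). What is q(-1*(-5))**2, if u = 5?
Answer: 36100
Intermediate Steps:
q(O) = -10 + 8*O**2 (q(O) = -2*(5 + (O*O)*(-4)) = -2*(5 + O**2*(-4)) = -2*(5 - 4*O**2) = -10 + 8*O**2)
q(-1*(-5))**2 = (-10 + 8*(-1*(-5))**2)**2 = (-10 + 8*5**2)**2 = (-10 + 8*25)**2 = (-10 + 200)**2 = 190**2 = 36100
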